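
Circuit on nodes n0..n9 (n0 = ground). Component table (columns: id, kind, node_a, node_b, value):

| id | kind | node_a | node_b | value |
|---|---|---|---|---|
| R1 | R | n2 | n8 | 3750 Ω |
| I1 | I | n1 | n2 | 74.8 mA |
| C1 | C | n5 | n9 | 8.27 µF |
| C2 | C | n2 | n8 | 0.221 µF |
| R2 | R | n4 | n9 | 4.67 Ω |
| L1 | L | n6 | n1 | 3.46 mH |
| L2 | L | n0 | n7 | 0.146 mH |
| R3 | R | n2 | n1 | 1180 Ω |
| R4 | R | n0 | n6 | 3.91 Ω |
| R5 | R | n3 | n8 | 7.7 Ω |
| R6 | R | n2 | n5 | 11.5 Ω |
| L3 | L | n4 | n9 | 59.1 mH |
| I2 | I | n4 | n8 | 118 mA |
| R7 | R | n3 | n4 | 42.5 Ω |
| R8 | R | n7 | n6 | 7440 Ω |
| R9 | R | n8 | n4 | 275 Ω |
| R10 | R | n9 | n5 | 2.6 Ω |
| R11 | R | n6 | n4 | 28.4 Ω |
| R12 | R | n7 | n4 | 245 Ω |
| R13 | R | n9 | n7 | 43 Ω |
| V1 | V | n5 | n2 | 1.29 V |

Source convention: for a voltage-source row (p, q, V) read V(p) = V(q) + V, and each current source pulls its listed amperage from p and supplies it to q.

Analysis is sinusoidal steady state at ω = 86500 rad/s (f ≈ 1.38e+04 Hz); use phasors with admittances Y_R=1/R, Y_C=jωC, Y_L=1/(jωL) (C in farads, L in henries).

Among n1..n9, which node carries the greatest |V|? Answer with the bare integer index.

1

MNA unknowns: 9 node voltages V₁..V_9 plus 1 source current (V1)
R1: Y=0.0002667+0.000j on G[2,8]
I1: z[1]−=0.0748, z[2]+=0.0748
C1: Y=0.000+0.7154j on G[5,9]
C2: Y=0.000+0.01912j on G[2,8]
R2: Y=0.2141+0.000j on G[4,9]
L1: Y=0.000-0.003341j on G[6,1]
L2: Y=0.000-0.07918j on G[0,7]
R3: Y=0.0008475+0.000j on G[2,1]
R4: Y=0.2558+0.000j on G[0,6]
R5: Y=0.1299+0.000j on G[3,8]
R6: Y=0.08696+0.000j on G[2,5]
L3: Y=0.000-0.0001956j on G[4,9]
I2: z[4]−=0.118, z[8]+=0.118
R7: Y=0.02353+0.000j on G[3,4]
R8: Y=0.0001344+0.000j on G[7,6]
R9: Y=0.003636+0.000j on G[8,4]
R10: Y=0.3846+0.000j on G[9,5]
R11: Y=0.03521+0.000j on G[6,4]
R12: Y=0.004082+0.000j on G[7,4]
R13: Y=0.02326+0.000j on G[9,7]
V1: row V5−V2=1.29, i_V1 at 5,2
solve → V1=-5.424-20.92j, V2=0.2192-0.03202j, V3=3.188-2.467j, V4=0.9372-0.1747j, V5=1.509-0.03202j, V6=-0.1271+0.03985j, V7=0.1287+0.4105j, V8=3.595-2.882j, V9=1.386+0.07710j
aux → i_V1=-0.2376-0.04608j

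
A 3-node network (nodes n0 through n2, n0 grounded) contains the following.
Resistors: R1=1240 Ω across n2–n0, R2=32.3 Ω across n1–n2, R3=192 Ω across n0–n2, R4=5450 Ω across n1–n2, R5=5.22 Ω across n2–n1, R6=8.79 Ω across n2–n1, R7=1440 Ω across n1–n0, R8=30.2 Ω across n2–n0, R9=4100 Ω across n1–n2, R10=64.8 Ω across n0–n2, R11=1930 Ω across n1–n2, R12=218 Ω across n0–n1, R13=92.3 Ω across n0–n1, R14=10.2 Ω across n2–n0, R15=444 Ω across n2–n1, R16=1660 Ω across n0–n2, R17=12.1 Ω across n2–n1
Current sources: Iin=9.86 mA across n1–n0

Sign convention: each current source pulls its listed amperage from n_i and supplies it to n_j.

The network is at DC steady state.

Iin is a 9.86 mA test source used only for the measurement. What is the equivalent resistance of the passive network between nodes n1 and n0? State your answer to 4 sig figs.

R_eq = 7.781 Ω

Apply KCL at each of the 2 non-ground nodes and solve the resulting linear system.
Node n1: branches {R2, R4, R5, R6, R7, R9, R11, R12, R13, R15, R17, Iin} → V_1 = -0.07672
Node n2: branches {R1, R2, R3, R4, R5, R6, R8, R9, R10, R11, R14, R15, R16, R17} → V_2 = -0.05629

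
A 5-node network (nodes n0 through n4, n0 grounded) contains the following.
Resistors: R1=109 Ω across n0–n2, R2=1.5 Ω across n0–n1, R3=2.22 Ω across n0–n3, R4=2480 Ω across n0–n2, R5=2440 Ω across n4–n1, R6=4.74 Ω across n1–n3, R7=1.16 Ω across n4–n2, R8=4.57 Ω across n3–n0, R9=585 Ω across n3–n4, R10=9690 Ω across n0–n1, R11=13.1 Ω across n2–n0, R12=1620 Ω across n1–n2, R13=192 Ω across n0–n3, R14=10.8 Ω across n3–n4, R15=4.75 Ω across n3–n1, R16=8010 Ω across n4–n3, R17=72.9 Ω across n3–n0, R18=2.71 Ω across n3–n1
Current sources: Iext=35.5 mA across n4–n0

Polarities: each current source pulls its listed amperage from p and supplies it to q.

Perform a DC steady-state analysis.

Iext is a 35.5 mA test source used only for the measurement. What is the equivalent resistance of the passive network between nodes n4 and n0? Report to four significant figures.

Element admittances at DC:
  Y(R1) = 0.009174 S between n0,n2
  Y(R2) = 0.6667 S between n0,n1
  Y(R3) = 0.4505 S between n0,n3
  Y(R4) = 0.0004032 S between n0,n2
  Y(R5) = 0.0004098 S between n4,n1
  Y(R6) = 0.2110 S between n1,n3
  Y(R7) = 0.8621 S between n4,n2
  Y(R8) = 0.2188 S between n3,n0
  Y(R9) = 0.001709 S between n3,n4
  Y(R10) = 0.0001032 S between n0,n1
  Y(R11) = 0.07634 S between n2,n0
  Y(R12) = 0.0006173 S between n1,n2
  Y(R13) = 0.005208 S between n0,n3
  Y(R14) = 0.09259 S between n3,n4
  Y(R15) = 0.2105 S between n3,n1
  Y(R16) = 0.0001248 S between n4,n3
  Y(R17) = 0.01372 S between n3,n0
  Y(R18) = 0.3690 S between n3,n1
  Iext: injects 0.0355 A into n0 (from n4)
Assemble and solve the 4×4 MNA system:
  V(n1)=-0.009783  V(n2)=-0.1948  V(n3)=-0.01778  V(n4)=-0.2144

R_eq = 6.039 Ω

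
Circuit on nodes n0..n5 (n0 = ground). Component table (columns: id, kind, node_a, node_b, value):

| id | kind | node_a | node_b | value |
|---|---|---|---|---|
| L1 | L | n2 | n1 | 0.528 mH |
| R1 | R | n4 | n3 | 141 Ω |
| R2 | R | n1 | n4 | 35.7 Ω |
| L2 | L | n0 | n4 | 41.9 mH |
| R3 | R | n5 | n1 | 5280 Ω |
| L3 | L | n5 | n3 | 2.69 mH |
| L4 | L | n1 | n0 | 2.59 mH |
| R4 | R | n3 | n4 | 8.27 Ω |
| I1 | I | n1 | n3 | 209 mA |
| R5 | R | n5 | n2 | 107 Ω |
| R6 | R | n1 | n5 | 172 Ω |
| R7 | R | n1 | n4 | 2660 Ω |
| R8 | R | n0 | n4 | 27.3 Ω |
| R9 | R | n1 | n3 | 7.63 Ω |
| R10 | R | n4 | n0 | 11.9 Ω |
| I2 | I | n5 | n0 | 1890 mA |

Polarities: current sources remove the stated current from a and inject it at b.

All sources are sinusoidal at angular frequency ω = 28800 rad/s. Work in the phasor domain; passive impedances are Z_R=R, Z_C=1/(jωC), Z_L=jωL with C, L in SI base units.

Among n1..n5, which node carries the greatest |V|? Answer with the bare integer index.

5

Element admittances at ω=28800 rad/s:
  Y(L1) = 0.000-0.06576j S between n2,n1
  Y(R1) = 0.007092+0.000j S between n4,n3
  Y(R2) = 0.02801+0.000j S between n1,n4
  Y(L2) = 0.000-0.0008287j S between n0,n4
  Y(R3) = 0.0001894+0.000j S between n5,n1
  Y(L3) = 0.000-0.01291j S between n5,n3
  Y(L4) = 0.000-0.01341j S between n1,n0
  Y(R4) = 0.1209+0.000j S between n3,n4
  I1: injects 0.209 A into n3 (from n1)
  Y(R5) = 0.009346+0.000j S between n5,n2
  Y(R6) = 0.005814+0.000j S between n1,n5
  Y(R7) = 0.0003759+0.000j S between n1,n4
  Y(R8) = 0.03663+0.000j S between n0,n4
  Y(R9) = 0.1311+0.000j S between n1,n3
  Y(R10) = 0.08403+0.000j S between n4,n0
  I2: injects 1.89 A into n0 (from n5)
Assemble and solve the 5×5 MNA system:
  V(n1)=-29.26-12.06j  V(n2)=-21.95-21.75j  V(n3)=-24.49-4.482j  V(n4)=-14.30-3.349j  V(n5)=-90.16-73.19j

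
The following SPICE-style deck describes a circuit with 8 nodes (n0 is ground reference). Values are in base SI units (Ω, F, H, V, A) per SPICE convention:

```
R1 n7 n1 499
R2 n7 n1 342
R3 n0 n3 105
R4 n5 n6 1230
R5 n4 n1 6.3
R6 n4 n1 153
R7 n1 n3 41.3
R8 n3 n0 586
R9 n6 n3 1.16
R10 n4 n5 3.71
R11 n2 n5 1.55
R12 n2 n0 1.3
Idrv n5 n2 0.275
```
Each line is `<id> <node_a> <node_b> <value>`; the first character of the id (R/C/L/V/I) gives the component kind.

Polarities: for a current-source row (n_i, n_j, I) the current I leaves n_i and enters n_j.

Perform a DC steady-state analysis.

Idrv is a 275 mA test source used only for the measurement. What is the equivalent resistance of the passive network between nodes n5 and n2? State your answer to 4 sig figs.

Apply KCL at each of the 7 non-ground nodes and solve the resulting linear system.
Node n1: branches {R1, R2, R5, R6, R7} → V_1 = -0.3893
Node n2: branches {R11, R12, Idrv} → V_2 = 0.003932
Node n3: branches {R3, R7, R8, R9} → V_3 = -0.2693
Node n4: branches {R5, R6, R10} → V_4 = -0.4069
Node n5: branches {R4, R10, R11, Idrv} → V_5 = -0.4176
Node n6: branches {R4, R9} → V_6 = -0.2695
Node n7: branches {R1, R2} → V_7 = -0.3893

R_eq = 1.533 Ω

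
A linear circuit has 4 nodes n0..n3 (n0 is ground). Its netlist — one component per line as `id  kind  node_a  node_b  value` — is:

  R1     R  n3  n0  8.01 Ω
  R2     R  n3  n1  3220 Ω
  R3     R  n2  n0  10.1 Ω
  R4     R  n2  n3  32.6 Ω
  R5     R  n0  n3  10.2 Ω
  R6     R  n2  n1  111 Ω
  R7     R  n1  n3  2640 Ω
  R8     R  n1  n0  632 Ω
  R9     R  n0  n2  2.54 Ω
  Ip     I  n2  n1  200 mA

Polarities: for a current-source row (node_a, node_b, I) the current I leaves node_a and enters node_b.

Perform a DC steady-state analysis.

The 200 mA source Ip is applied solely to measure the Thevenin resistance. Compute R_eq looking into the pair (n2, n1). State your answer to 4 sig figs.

R_eq = 88.73 Ω

Apply KCL at each of the 3 non-ground nodes and solve the resulting linear system.
Node n1: branches {R2, R6, R7, R8, Ip} → V_1 = 17.67
Node n2: branches {R3, R4, R6, R9, Ip} → V_2 = -0.07437
Node n3: branches {R1, R2, R4, R5, R7} → V_3 = 0.03894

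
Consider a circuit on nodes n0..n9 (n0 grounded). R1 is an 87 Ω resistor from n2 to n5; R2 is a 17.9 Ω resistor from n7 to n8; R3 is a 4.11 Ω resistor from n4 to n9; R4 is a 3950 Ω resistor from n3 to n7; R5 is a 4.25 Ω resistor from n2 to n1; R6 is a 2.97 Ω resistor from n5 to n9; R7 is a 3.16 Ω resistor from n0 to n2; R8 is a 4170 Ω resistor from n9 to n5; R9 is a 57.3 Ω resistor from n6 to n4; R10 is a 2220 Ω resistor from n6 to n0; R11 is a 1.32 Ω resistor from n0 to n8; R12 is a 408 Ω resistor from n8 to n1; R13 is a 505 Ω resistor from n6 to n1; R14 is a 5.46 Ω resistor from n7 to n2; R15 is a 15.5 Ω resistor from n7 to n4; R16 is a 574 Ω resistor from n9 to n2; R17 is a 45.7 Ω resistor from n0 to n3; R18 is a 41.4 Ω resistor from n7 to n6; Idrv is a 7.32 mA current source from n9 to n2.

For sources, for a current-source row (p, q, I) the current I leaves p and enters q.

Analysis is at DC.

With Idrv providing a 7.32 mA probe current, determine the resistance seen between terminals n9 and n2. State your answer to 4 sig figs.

MNA unknowns: 9 node voltages V₁..V_9
R1: Y=0.01149 on G[2,5]
R2: Y=0.05587 on G[7,8]
R3: Y=0.2433 on G[4,9]
R4: Y=0.0002532 on G[3,7]
R5: Y=0.2353 on G[2,1]
R6: Y=0.3367 on G[5,9]
R7: Y=0.3165 on G[0,2]
R8: Y=0.0002398 on G[9,5]
R9: Y=0.01745 on G[6,4]
R10: Y=0.0004505 on G[6,0]
R11: Y=0.7576 on G[0,8]
R12: Y=0.002451 on G[8,1]
R13: Y=0.001980 on G[6,1]
R14: Y=0.1832 on G[7,2]
R15: Y=0.06452 on G[7,4]
R16: Y=0.001742 on G[9,2]
R17: Y=0.02188 on G[0,3]
R18: Y=0.02415 on G[7,6]
Idrv: z[9]−=0.00732, z[2]+=0.00732
solve → V1=0.003023, V2=0.003515, V3=-0.0002406, V4=-0.09702, V5=-0.1165, V6=-0.04985, V7=-0.02104, V8=-0.001432, V9=-0.1205

R_eq = 16.95 Ω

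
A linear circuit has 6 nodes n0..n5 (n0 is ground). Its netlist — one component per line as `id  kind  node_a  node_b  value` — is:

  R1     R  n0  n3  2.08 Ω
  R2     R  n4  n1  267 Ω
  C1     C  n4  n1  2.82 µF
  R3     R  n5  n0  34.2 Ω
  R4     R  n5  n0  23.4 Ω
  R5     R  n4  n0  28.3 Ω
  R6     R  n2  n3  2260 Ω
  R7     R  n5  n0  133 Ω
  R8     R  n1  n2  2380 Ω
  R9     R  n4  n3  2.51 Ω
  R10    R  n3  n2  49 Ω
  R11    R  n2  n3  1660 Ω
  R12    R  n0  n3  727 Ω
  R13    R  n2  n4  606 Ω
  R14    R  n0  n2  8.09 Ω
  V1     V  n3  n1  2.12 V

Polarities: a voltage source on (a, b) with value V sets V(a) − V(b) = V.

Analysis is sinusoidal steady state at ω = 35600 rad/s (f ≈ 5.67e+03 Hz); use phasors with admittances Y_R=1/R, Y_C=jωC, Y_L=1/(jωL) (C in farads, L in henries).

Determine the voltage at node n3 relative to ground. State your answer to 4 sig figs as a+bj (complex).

Apply KCL at each of the 5 non-ground nodes and solve the resulting linear system.
Node n1: branches {R2, C1, R8, V1} → V_1 = -2.110+0.03137j
Node n2: branches {R6, R8, R10, R11, R13, R14} → V_2 = -0.005867-0.0001319j
Node n3: branches {R1, R6, R9, R10, R11, R12, V1} → V_3 = 0.009859+0.03137j
Node n4: branches {R2, C1, R5, R9, R13} → V_4 = -0.1140-0.4276j
Node n5: branches {R3, R4, R7} → V_5 = 0.000+0.000j
Source currents: i(V1)=-0.05444-0.1987j

0.009859+0.03137j V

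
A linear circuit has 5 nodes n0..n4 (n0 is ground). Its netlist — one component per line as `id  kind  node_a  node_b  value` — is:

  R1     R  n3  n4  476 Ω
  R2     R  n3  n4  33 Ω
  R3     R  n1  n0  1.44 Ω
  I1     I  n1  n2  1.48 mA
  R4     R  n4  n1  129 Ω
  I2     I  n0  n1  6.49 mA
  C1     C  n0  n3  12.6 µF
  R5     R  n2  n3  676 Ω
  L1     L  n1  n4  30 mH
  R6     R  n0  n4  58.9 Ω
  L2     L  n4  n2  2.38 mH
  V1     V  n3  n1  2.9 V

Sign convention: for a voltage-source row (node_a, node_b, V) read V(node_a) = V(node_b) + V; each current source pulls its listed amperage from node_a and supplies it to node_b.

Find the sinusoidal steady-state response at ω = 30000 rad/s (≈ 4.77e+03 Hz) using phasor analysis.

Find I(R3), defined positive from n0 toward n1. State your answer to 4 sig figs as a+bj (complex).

Element admittances at ω=30000 rad/s:
  Y(R1) = 0.002101+0.000j S between n3,n4
  Y(R2) = 0.03030+0.000j S between n3,n4
  Y(R3) = 0.6944+0.000j S between n1,n0
  I1: injects 0.00148 A into n2 (from n1)
  Y(R4) = 0.007752+0.000j S between n4,n1
  I2: injects 0.00649 A into n1 (from n0)
  Y(C1) = 0.000+0.3780j S between n0,n3
  Y(R5) = 0.001479+0.000j S between n2,n3
  Y(L1) = 0.000-0.001111j S between n1,n4
  Y(R6) = 0.01698+0.000j S between n0,n4
  Y(L2) = 0.000-0.01401j S between n4,n2
  V1: constraint V(n3)−V(n1) = 2.9
Assemble and solve the 5×5 MNA system:
  V(n1)=-0.6702-1.194j  V(n2)=1.278-0.6112j  V(n3)=2.230-1.194j  V(n4)=1.217-0.8174j
  i(V1)=-0.4855-0.8298j

0.4654+0.8290j A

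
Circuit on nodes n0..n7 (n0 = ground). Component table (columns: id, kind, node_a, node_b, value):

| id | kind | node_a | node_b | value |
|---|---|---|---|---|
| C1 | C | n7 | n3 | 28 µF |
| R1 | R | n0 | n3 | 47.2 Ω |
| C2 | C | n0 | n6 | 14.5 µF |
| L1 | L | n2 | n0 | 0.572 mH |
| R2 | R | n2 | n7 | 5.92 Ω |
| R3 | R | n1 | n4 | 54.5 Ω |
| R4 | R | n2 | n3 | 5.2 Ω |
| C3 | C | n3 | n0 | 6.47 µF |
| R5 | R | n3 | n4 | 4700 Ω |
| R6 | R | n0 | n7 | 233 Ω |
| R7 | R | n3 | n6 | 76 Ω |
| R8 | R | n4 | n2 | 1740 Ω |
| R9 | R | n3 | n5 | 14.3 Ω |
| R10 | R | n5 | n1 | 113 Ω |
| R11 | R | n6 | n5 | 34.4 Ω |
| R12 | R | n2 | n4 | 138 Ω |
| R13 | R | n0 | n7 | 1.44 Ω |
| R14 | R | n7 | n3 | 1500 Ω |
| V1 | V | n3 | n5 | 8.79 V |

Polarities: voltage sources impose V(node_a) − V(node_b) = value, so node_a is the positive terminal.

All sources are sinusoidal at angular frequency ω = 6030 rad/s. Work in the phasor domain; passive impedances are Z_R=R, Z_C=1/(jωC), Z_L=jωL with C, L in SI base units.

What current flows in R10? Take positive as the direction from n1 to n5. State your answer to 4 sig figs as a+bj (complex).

Apply KCL at each of the 7 non-ground nodes and solve the resulting linear system.
Node n1: branches {R3, R10} → V_1 = -4.729-0.0001105j
Node n2: branches {L1, R2, R4, R8, R12} → V_2 = 0.2710+0.2310j
Node n3: branches {C1, R1, R4, C3, R5, R7, R9, R14, V1} → V_3 = 0.8942-0.1398j
Node n4: branches {R3, R5, R8, R12} → V_4 = -3.201+0.06727j
Node n5: branches {R9, R10, R11, V1} → V_5 = -7.896-0.1398j
Node n6: branches {C2, R7, R11} → V_6 = -1.030+1.993j
Node n7: branches {C1, R2, R6, R13, R14} → V_7 = 0.1186+0.1956j
Source currents: i(V1)=-0.8423-0.06324j

0.02803+0.001236j A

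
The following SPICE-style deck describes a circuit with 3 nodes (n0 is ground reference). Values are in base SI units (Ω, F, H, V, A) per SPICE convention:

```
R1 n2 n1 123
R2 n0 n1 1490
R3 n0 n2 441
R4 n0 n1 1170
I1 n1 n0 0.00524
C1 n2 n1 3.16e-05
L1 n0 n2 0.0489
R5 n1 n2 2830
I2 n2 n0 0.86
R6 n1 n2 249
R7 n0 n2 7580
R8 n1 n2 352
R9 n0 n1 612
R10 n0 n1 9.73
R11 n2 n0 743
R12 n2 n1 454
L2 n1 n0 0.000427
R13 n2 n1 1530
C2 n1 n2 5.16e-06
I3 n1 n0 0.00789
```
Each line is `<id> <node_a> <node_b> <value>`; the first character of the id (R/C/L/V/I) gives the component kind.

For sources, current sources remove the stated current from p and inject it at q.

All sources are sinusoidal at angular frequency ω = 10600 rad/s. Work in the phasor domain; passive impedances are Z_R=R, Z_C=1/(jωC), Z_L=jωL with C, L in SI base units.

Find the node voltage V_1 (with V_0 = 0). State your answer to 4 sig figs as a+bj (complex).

Apply KCL at each of the 2 non-ground nodes and solve the resulting linear system.
Node n1: branches {R1, R2, R4, I1, C1, R5, R6, R8, R9, R10, R12, L2, R13, C2, I3} → V_1 = -1.529-3.183j
Node n2: branches {R1, R3, C1, L1, R5, I2, R6, R7, R8, R11, R12, R13, C2} → V_2 = -1.629-1.001j

-1.529-3.183j V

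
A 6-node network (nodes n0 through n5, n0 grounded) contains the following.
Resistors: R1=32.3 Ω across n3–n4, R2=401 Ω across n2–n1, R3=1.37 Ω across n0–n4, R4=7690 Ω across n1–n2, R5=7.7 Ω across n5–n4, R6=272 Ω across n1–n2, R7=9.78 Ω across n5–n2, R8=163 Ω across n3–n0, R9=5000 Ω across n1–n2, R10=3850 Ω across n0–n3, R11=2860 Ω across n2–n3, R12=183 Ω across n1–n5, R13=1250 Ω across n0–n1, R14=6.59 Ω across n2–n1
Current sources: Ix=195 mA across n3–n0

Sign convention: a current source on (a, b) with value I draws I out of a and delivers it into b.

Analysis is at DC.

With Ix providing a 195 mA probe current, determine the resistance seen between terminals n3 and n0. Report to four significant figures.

R_eq = 27.46 Ω

Element admittances at DC:
  Y(R1) = 0.03096 S between n3,n4
  Y(R2) = 0.002494 S between n2,n1
  Y(R3) = 0.7299 S between n0,n4
  Y(R4) = 0.0001300 S between n1,n2
  Y(R5) = 0.1299 S between n5,n4
  Y(R6) = 0.003676 S between n1,n2
  Y(R7) = 0.1022 S between n5,n2
  Y(R8) = 0.006135 S between n3,n0
  Y(R9) = 0.0002000 S between n1,n2
  Y(R10) = 0.0002597 S between n0,n3
  Y(R11) = 0.0003497 S between n2,n3
  Y(R12) = 0.005464 S between n1,n5
  Y(R13) = 0.0008000 S between n0,n1
  Y(R14) = 0.1517 S between n2,n1
  Ix: injects 0.195 A into n0 (from n3)
Assemble and solve the 5×5 MNA system:
  V(n1)=-0.2454  V(n2)=-0.2471  V(n3)=-5.355  V(n4)=-0.2200  V(n5)=-0.2322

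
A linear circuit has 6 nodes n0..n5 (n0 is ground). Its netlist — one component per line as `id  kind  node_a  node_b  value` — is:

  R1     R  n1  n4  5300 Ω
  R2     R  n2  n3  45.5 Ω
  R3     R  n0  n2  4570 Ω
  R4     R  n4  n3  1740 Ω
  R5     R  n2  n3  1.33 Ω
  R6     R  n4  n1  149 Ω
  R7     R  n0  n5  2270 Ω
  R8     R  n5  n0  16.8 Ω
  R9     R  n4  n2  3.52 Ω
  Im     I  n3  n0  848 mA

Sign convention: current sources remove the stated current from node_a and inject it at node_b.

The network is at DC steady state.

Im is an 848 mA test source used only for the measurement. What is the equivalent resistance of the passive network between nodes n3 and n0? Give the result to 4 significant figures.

MNA unknowns: 5 node voltages V₁..V_5
R1: Y=0.0001887 on G[1,4]
R2: Y=0.02198 on G[2,3]
R3: Y=0.0002188 on G[0,2]
R4: Y=0.0005747 on G[4,3]
R5: Y=0.7519 on G[2,3]
R6: Y=0.006711 on G[4,1]
R7: Y=0.0004405 on G[0,5]
R8: Y=0.05952 on G[5,0]
R9: Y=0.2841 on G[4,2]
Im: z[3]−=0.848, z[0]+=0.848
solve → V1=-3875, V2=-3875, V3=-3876, V4=-3875, V5=0.000

R_eq = 4571. Ω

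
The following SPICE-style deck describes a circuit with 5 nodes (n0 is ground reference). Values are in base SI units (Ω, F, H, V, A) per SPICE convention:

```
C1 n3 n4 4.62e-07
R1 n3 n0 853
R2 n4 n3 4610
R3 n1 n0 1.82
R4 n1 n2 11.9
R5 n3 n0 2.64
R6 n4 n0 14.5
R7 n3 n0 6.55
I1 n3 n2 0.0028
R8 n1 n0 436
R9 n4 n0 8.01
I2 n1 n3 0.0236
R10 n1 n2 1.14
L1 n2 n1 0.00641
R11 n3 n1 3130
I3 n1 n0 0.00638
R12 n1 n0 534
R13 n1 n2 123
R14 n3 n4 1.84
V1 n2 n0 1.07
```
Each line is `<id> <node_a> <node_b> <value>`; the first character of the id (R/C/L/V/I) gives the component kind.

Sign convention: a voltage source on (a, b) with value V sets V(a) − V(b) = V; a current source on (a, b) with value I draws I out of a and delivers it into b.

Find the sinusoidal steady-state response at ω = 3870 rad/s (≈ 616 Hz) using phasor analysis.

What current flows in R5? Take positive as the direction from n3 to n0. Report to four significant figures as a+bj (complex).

Apply KCL at each of the 4 non-ground nodes and solve the resulting linear system.
Node n1: branches {R3, R4, R8, I2, R10, L1, R11, I3, R12, R13} → V_1 = 0.6615-0.01081j
Node n2: branches {R4, I1, R10, L1, R13, V1} → V_2 = 1.070+0.000j
Node n3: branches {C1, R1, R2, R5, R7, I1, I2, R11, R14} → V_3 = 0.03109-1.079e-05j
Node n4: branches {C1, R2, R6, R9, R14} → V_4 = 0.02292+1.185e-05j
Source currents: i(V1)=-0.3936+0.005988j

0.01178-4.087e-06j A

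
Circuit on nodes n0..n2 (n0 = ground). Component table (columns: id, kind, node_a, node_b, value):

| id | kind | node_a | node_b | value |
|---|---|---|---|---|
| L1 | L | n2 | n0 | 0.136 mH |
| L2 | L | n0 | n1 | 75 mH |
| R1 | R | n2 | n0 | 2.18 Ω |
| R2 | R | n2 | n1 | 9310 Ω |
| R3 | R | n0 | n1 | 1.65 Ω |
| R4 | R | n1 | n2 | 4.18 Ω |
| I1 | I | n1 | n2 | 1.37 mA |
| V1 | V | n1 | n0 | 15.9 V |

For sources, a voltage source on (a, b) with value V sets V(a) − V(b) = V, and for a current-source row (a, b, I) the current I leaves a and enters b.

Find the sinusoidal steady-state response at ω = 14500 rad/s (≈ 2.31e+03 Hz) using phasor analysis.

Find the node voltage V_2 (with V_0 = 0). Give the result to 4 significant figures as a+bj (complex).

Apply KCL at each of the 2 non-ground nodes and solve the resulting linear system.
Node n1: branches {L2, R2, R3, R4, I1, V1} → V_1 = 15.90+0.000j
Node n2: branches {L1, R1, R2, R4, I1} → V_2 = 3.570+2.593j
Source currents: i(V1)=-12.59+0.6353j

3.570+2.593j V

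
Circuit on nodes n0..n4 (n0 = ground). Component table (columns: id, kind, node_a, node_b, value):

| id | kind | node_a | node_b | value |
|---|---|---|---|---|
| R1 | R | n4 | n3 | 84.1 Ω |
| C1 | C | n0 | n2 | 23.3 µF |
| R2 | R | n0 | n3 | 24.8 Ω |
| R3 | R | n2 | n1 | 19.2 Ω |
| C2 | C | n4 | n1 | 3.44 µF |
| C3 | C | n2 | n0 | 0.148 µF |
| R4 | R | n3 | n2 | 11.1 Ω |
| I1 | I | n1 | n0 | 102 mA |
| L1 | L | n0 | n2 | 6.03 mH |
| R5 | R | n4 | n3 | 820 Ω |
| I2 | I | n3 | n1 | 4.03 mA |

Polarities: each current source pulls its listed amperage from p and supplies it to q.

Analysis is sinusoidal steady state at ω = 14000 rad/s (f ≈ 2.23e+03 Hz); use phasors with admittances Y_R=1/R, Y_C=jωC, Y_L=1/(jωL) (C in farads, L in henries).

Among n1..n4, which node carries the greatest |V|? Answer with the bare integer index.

1

Element admittances at ω=14000 rad/s:
  Y(R1) = 0.01189+0.000j S between n4,n3
  Y(C1) = 0.000+0.3262j S between n0,n2
  Y(R2) = 0.04032+0.000j S between n0,n3
  Y(R3) = 0.05208+0.000j S between n2,n1
  Y(C2) = 0.000+0.04816j S between n4,n1
  Y(C3) = 0.000+0.002072j S between n2,n0
  Y(R4) = 0.09009+0.000j S between n3,n2
  I1: injects 0.102 A into n0 (from n1)
  Y(L1) = 0.000-0.01185j S between n0,n2
  Y(R5) = 0.001220+0.000j S between n4,n3
  I2: injects 0.00403 A into n1 (from n3)
Assemble and solve the 4×4 MNA system:
  V(n1)=-1.569+0.3496j  V(n2)=-0.02378+0.2992j  V(n3)=-0.1814+0.1866j  V(n4)=-1.515-0.01339j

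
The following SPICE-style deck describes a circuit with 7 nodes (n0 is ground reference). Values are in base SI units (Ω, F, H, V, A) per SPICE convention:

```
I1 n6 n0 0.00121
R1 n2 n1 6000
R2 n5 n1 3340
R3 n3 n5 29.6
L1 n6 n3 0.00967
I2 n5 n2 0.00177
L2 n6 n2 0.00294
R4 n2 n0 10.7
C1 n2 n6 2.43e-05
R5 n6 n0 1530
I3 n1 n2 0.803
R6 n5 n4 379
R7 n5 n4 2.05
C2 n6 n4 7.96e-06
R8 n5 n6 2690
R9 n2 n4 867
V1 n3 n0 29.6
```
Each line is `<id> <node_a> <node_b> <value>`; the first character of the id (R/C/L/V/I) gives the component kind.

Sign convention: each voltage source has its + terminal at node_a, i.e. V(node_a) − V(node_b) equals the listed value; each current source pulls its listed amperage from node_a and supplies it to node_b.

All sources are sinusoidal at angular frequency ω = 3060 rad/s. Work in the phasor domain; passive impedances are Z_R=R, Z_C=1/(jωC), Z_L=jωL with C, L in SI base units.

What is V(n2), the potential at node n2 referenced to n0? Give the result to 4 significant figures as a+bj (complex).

5.912-4.440j V

Apply KCL at each of the 6 non-ground nodes and solve the resulting linear system.
Node n1: branches {R1, R2, I3} → V_1 = -1710-1.525j
Node n2: branches {R1, I2, L2, R4, C1, I3, R9} → V_2 = 5.912-4.440j
Node n3: branches {R3, L1, V1} → V_3 = 29.60+0.000j
Node n4: branches {R6, R7, C2, R9} → V_4 = 16.91+0.1085j
Node n5: branches {R2, R3, I2, R6, R7, R8} → V_5 = 16.74+0.09773j
Node n6: branches {I1, L1, L2, C1, R5, C2, R8} → V_6 = 17.34-3.867j
Source currents: i(V1)=-0.5651+0.4175j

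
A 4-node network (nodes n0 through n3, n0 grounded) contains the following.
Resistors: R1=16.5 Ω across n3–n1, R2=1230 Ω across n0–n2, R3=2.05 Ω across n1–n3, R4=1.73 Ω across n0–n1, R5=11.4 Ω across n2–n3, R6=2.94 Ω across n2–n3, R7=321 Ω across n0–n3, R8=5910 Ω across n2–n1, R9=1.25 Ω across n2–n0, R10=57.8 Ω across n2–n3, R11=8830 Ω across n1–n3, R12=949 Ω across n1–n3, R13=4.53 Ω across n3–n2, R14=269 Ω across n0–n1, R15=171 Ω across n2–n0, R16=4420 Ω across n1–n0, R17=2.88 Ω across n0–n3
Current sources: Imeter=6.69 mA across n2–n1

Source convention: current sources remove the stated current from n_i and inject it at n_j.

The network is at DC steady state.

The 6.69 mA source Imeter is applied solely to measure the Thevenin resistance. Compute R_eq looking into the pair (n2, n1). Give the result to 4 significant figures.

Element admittances at DC:
  Y(R1) = 0.06061 S between n3,n1
  Y(R2) = 0.0008130 S between n0,n2
  Y(R3) = 0.4878 S between n1,n3
  Y(R4) = 0.5780 S between n0,n1
  Y(R5) = 0.08772 S between n2,n3
  Y(R6) = 0.3401 S between n2,n3
  Y(R7) = 0.003115 S between n0,n3
  Y(R8) = 0.0001692 S between n2,n1
  Y(R9) = 0.8000 S between n2,n0
  Y(R10) = 0.01730 S between n2,n3
  Y(R11) = 0.0001133 S between n1,n3
  Y(R12) = 0.001054 S between n1,n3
  Y(R13) = 0.2208 S between n3,n2
  Y(R14) = 0.003717 S between n0,n1
  Y(R15) = 0.005848 S between n2,n0
  Y(R16) = 0.0002262 S between n1,n0
  Y(R17) = 0.3472 S between n0,n3
  Imeter: injects 0.00669 A into n1 (from n2)
Assemble and solve the 3×3 MNA system:
  V(n1)=0.006020  V(n2)=-0.004440  V(n3)=0.0002244

R_eq = 1.564 Ω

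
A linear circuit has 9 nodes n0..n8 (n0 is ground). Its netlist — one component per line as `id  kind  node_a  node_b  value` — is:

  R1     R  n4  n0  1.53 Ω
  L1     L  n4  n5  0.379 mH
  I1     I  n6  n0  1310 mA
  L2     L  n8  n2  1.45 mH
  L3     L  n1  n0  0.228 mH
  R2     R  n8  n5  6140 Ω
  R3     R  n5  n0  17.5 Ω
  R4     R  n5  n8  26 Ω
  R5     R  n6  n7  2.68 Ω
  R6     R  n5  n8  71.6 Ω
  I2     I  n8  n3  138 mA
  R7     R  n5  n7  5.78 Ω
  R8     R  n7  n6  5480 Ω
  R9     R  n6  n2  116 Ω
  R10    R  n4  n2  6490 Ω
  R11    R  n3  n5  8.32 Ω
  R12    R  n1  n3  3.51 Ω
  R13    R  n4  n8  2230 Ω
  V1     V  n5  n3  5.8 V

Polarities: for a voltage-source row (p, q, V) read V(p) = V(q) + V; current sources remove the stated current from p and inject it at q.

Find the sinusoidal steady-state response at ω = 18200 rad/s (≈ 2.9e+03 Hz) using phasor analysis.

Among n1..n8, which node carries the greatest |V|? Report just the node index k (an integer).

MNA unknowns: 8 node voltages V₁..V_8 plus 1 source current (V1)
R1: Y=0.6536+0.000j on G[4,0]
L1: Y=0.000-0.1450j on G[4,5]
I1: z[6]−=1.31, z[0]+=1.31
L2: Y=0.000-0.03789j on G[8,2]
L3: Y=0.000-0.2410j on G[1,0]
R2: Y=0.0001629+0.000j on G[8,5]
R3: Y=0.05714+0.000j on G[5,0]
R4: Y=0.03846+0.000j on G[5,8]
R5: Y=0.3731+0.000j on G[6,7]
R6: Y=0.01397+0.000j on G[5,8]
I2: z[8]−=0.138, z[3]+=0.138
R7: Y=0.1730+0.000j on G[5,7]
R8: Y=0.0001825+0.000j on G[7,6]
R9: Y=0.008621+0.000j on G[6,2]
R10: Y=0.0001541+0.000j on G[4,2]
R11: Y=0.1202+0.000j on G[3,5]
R12: Y=0.2849+0.000j on G[1,3]
R13: Y=0.0004484+0.000j on G[4,8]
V1: row V5−V3=5.8, i_V1 at 5,3
solve → V1=-1.508-4.107j, V2=-3.150-4.103j, V3=-4.982-2.831j, V4=-0.5617-0.3086j, V5=0.8182-2.831j, V6=-9.779-2.917j, V7=-6.423-2.890j, V8=-2.865-2.606j
aux → i_V1=-1.825+0.3634j

6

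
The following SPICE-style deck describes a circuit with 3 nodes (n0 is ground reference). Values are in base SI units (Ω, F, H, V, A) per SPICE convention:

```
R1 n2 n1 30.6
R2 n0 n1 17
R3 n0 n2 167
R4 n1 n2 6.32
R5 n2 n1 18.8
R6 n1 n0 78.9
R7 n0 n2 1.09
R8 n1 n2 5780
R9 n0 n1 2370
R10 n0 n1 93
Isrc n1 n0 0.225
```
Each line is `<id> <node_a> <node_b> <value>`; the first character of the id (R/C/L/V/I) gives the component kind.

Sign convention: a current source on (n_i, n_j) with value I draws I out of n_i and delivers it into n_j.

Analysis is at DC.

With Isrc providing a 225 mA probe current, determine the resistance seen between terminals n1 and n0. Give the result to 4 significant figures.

Apply KCL at each of the 2 non-ground nodes and solve the resulting linear system.
Node n1: branches {R1, R2, R4, R5, R6, R8, R9, R10, Isrc} → V_1 = -0.8157
Node n2: branches {R1, R3, R4, R5, R7, R8} → V_2 = -0.1706

R_eq = 3.625 Ω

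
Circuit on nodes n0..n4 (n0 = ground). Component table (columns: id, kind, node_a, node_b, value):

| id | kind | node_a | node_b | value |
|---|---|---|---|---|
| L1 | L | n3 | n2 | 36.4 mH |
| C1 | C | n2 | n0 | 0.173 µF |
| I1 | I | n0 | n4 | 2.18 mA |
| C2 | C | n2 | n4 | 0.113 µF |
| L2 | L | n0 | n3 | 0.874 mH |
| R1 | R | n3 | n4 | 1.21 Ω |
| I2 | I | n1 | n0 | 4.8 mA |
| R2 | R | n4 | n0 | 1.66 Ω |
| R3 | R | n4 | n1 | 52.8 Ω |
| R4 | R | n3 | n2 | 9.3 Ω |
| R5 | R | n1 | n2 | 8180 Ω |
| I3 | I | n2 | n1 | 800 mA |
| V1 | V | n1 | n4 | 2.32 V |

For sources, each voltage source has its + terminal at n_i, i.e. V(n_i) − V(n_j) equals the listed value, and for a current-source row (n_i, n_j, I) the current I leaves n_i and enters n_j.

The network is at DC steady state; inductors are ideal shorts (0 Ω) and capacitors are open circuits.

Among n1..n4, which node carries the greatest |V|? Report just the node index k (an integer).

1

Apply KCL at each of the 4 non-ground nodes and solve the resulting linear system.
Node n1: branches {I2, R3, R5, I3, V1} → V_1 = 2.878
Node n2: branches {L1, C1, C2, R4, R5, I3} → V_2 = 0.000
Node n3: branches {L1, L2, R1, R4} → V_3 = 0.000
Node n4: branches {I1, C2, R1, R2, R3, V1} → V_4 = 0.5578
Source currents: i(L1)=0.7996, i(L2)=0.3386, i(V1)=0.7509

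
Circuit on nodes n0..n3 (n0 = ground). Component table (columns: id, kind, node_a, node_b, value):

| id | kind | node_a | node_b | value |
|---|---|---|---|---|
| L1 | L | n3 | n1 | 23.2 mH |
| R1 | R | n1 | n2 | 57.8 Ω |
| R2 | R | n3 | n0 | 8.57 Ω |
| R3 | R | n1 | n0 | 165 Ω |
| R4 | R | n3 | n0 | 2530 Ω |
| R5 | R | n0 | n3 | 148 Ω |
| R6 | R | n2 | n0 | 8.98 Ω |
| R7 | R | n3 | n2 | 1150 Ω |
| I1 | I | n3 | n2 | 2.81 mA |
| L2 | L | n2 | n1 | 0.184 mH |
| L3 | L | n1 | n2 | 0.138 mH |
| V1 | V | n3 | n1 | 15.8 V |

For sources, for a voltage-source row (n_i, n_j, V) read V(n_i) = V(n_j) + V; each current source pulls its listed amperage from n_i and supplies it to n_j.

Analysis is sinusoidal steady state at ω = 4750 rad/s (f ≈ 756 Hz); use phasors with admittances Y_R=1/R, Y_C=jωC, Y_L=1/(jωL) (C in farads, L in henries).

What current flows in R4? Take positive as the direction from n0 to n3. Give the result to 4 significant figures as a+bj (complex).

Element admittances at ω=4750 rad/s:
  Y(L1) = 0.000-0.009074j S between n3,n1
  Y(R1) = 0.01730+0.000j S between n1,n2
  Y(R2) = 0.1167+0.000j S between n3,n0
  Y(R3) = 0.006061+0.000j S between n1,n0
  Y(R4) = 0.0003953+0.000j S between n3,n0
  Y(R5) = 0.006757+0.000j S between n0,n3
  Y(R6) = 0.1114+0.000j S between n2,n0
  Y(R7) = 0.0008696+0.000j S between n3,n2
  I1: injects 0.00281 A into n2 (from n3)
  Y(L2) = 0.000-1.144j S between n2,n1
  Y(L3) = 0.000-1.526j S between n1,n2
  V1: constraint V(n3)−V(n1) = 15.8
Assemble and solve the 4×4 MNA system:
  V(n1)=-8.115-0.1589j  V(n2)=-8.105+0.1853j  V(n3)=7.685-0.1589j
  i(V1)=-0.9683+0.1633j

-0.003038+6.280e-05j A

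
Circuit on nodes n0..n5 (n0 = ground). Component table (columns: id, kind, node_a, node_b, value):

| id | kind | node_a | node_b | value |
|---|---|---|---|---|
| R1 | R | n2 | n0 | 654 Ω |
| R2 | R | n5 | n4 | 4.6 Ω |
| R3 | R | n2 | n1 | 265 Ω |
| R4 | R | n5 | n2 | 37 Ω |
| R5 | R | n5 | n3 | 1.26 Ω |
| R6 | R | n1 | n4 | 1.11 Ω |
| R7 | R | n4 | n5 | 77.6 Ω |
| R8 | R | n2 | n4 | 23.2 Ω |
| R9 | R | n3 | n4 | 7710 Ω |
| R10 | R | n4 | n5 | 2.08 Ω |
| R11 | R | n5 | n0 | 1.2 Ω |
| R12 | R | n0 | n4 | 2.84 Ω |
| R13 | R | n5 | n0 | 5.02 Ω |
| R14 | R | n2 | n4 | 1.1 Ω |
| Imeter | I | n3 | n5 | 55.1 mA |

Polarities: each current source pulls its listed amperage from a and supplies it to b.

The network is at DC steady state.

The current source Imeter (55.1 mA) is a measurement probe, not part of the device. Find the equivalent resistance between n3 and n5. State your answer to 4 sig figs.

R_eq = 1.260 Ω

Apply KCL at each of the 5 non-ground nodes and solve the resulting linear system.
Node n1: branches {R3, R6} → V_1 = -6.700e-06
Node n2: branches {R1, R3, R4, R8, R14} → V_2 = -6.444e-06
Node n3: branches {R5, R9, Imeter} → V_3 = -0.06941
Node n4: branches {R2, R6, R7, R8, R9, R10, R12, R14} → V_4 = -6.701e-06
Node n5: branches {R2, R4, R5, R7, R10, R11, R13, Imeter} → V_5 = 2.295e-06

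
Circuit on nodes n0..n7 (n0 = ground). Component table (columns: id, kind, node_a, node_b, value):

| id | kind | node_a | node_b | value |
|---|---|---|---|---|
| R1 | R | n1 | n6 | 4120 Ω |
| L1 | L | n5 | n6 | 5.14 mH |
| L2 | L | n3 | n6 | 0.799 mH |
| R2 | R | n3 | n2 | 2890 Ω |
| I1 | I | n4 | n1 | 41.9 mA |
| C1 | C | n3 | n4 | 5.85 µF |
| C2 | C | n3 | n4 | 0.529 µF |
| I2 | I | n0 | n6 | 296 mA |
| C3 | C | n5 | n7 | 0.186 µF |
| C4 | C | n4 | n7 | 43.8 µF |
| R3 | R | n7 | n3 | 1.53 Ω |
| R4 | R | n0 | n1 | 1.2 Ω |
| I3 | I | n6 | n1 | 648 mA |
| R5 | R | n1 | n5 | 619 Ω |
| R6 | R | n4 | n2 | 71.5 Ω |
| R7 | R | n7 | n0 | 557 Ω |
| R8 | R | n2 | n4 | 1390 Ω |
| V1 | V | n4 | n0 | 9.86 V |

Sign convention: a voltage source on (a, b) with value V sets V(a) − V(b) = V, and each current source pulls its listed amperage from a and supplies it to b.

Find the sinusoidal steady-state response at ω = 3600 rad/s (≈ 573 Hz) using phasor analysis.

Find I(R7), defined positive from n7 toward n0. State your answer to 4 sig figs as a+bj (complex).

0.01775+0.003829j A

Apply KCL at each of the 7 non-ground nodes and solve the resulting linear system.
Node n1: branches {R1, I1, R4, I3, R5} → V_1 = 0.8470+0.001886j
Node n2: branches {R2, R6, R8} → V_2 = 9.849+0.04933j
Node n3: branches {L2, R2, C1, C2, R3} → V_3 = 9.400+2.146j
Node n4: branches {I1, C1, C2, C4, R6, R8, V1} → V_4 = 9.860+0.000j
Node n5: branches {L1, C3, R5} → V_5 = 9.422+0.8121j
Node n6: branches {R1, L1, L2, I2, I3} → V_6 = 9.403+1.085j
Node n7: branches {C3, C4, R3, R7} → V_7 = 9.888+2.133j
Source currents: i(V1)=-0.4276-0.005400j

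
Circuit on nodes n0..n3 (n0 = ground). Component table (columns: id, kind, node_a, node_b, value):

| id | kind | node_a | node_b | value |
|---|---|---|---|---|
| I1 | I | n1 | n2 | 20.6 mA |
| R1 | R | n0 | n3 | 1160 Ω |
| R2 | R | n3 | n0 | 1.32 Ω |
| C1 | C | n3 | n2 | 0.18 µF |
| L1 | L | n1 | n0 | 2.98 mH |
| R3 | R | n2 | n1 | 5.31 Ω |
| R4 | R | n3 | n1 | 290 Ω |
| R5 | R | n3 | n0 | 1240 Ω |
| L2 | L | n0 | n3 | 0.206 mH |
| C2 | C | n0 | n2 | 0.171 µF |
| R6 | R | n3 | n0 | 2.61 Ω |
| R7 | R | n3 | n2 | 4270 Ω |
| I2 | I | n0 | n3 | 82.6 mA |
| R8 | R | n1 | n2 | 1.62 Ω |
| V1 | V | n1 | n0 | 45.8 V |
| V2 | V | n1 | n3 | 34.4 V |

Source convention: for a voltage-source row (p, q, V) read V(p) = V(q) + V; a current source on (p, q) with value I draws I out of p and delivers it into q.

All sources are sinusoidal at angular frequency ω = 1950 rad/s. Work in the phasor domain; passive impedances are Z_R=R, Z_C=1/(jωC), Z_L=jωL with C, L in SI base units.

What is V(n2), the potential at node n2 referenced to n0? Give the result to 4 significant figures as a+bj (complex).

MNA unknowns: 3 node voltages V₁..V_3 plus 2 source currents (V1, V2)
I1: z[1]−=0.0206, z[2]+=0.0206
R1: Y=0.0008621+0.000j on G[0,3]
R2: Y=0.7576+0.000j on G[3,0]
C1: Y=0.000+0.0003510j on G[3,2]
L1: Y=0.000-0.1721j on G[1,0]
R3: Y=0.1883+0.000j on G[2,1]
R4: Y=0.003448+0.000j on G[3,1]
R5: Y=0.0008065+0.000j on G[3,0]
L2: Y=0.000-2.489j on G[0,3]
C2: Y=0.000+0.0003335j on G[0,2]
R6: Y=0.3831+0.000j on G[3,0]
R7: Y=0.0002342+0.000j on G[3,2]
I2: z[0]−=0.0826, z[3]+=0.0826
R8: Y=0.6173+0.000j on G[1,2]
V1: row V1−V0=45.8, i_V1 at 1,0
V2: row V1−V3=34.4, i_V2 at 1,3
solve → V1=45.80+0.000j, V2=45.82-0.03395j, V3=11.40+0.000j
aux → i_V1=-12.94+36.25j, i_V2=12.81-28.39j

45.82-0.03395j V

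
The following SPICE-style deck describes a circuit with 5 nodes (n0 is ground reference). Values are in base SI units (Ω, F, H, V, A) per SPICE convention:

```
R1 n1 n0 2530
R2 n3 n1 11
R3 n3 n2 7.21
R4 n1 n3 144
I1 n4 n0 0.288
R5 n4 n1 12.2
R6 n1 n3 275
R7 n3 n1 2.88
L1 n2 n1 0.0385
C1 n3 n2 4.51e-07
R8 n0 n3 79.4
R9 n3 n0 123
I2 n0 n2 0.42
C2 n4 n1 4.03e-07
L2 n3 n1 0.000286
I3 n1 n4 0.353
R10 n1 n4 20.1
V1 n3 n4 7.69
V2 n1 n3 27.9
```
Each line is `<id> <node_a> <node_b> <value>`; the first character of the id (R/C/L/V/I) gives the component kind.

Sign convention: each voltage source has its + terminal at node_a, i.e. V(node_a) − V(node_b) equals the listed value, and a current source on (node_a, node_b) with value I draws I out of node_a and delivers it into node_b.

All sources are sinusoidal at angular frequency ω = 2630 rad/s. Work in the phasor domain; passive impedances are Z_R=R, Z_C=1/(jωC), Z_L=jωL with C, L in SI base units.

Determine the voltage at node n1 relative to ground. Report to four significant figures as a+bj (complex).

33.63+0.000j V

Element admittances at ω=2630 rad/s:
  Y(R1) = 0.0003953+0.000j S between n1,n0
  Y(R2) = 0.09091+0.000j S between n3,n1
  Y(R3) = 0.1387+0.000j S between n3,n2
  Y(R4) = 0.006944+0.000j S between n1,n3
  I1: injects 0.288 A into n0 (from n4)
  Y(R5) = 0.08197+0.000j S between n4,n1
  Y(R6) = 0.003636+0.000j S between n1,n3
  Y(R7) = 0.3472+0.000j S between n3,n1
  Y(L1) = 0.000-0.009876j S between n2,n1
  Y(C1) = 0.000+0.001186j S between n3,n2
  Y(R8) = 0.01259+0.000j S between n0,n3
  Y(R9) = 0.008130+0.000j S between n3,n0
  I2: injects 0.42 A into n2 (from n0)
  Y(C2) = 0.000+0.001060j S between n4,n1
  Y(L2) = 0.000-1.329j S between n3,n1
  I3: injects 0.353 A into n4 (from n1)
  Y(R10) = 0.04975+0.000j S between n1,n4
  V1: constraint V(n3)−V(n4) = 7.69
  V2: constraint V(n1)−V(n3) = 27.9
Assemble and solve the 6×6 MNA system:
  V(n1)=33.63+0.000j  V(n2)=8.868-1.790j  V(n3)=5.728+0.000j  V(n4)=-1.962+0.000j
  i(V1)=-4.753-0.03772j  i(V2)=-17.59+37.30j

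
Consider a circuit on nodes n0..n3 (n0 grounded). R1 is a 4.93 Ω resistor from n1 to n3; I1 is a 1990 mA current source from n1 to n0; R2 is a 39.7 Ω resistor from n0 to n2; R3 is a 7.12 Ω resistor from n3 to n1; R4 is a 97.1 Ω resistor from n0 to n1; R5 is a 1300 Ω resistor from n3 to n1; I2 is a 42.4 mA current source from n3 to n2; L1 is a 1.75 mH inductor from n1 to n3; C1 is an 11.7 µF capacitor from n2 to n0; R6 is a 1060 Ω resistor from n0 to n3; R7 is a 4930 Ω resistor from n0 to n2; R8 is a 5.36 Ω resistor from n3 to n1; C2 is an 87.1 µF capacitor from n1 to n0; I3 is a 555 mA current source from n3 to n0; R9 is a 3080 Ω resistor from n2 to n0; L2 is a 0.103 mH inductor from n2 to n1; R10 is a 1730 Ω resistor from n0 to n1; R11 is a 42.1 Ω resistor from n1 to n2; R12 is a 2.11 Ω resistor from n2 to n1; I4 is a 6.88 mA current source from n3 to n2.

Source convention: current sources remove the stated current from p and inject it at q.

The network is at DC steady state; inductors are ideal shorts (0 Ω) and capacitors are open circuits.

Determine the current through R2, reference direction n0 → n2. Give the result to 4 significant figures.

1.708 A

Element admittances at DC:
  Y(R1) = 0.2028 S between n1,n3
  I1: injects 1.99 A into n0 (from n1)
  Y(R2) = 0.02519 S between n0,n2
  Y(R3) = 0.1404 S between n3,n1
  Y(R4) = 0.01030 S between n0,n1
  Y(R5) = 0.0007692 S between n3,n1
  I2: injects 0.0424 A into n2 (from n3)
  L1: short n1↔n3 (DC inductor)
  Y(C1) = 0.000 S between n2,n0
  Y(R6) = 0.0009434 S between n0,n3
  Y(R7) = 0.0002028 S between n0,n2
  Y(R8) = 0.1866 S between n3,n1
  Y(C2) = 0.000 S between n1,n0
  I3: injects 0.555 A into n0 (from n3)
  Y(R9) = 0.0003247 S between n2,n0
  L2: short n2↔n1 (DC inductor)
  Y(R10) = 0.0005780 S between n0,n1
  Y(R11) = 0.02375 S between n1,n2
  Y(R12) = 0.4739 S between n2,n1
  I4: injects 0.00688 A into n2 (from n3)
Assemble and solve the 5×5 MNA system:
  V(n1)=-67.80  V(n2)=-67.80  V(n3)=-67.80
  i(L1)=0.5403  i(L2)=1.793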